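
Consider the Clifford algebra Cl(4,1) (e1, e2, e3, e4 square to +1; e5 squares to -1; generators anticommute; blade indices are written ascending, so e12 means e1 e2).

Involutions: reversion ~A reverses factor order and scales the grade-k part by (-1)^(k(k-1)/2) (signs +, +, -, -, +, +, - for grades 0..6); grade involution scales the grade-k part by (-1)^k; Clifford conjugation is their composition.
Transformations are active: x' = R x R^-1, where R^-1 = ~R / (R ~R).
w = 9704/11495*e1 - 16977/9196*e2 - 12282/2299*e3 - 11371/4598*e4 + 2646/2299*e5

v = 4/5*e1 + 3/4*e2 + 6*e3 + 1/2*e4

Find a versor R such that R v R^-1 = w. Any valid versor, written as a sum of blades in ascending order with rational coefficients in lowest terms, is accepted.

Equal squares first: v^2 = w^2 = 14981/400. Then v + w = 3780/2299*e1 - 2520/2299*e2 + 1512/2299*e3 - 4536/2299*e4 + 2646/2299*e5 is a versor taking v to w, provided it is invertible.
Answer: 3780/2299*e1 - 2520/2299*e2 + 1512/2299*e3 - 4536/2299*e4 + 2646/2299*e5


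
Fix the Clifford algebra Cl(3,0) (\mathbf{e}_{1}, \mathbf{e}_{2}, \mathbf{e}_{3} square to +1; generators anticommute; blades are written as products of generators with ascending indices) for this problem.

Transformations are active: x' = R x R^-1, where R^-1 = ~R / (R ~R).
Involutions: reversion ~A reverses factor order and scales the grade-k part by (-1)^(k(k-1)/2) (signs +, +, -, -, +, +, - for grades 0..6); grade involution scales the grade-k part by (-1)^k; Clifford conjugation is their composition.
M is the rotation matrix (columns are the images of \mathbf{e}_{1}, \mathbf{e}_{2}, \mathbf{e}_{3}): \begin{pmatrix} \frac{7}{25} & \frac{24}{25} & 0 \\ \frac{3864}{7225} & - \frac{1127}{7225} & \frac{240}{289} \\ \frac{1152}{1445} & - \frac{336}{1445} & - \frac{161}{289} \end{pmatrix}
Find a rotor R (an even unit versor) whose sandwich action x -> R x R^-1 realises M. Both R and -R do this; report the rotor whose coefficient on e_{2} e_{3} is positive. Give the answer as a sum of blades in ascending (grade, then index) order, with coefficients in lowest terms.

Method: write R = a + b12*e_{1} e_{2} + b13*e_{1} e_{3} + b23*e_{2} e_{3} with a^2 + b12^2 + b13^2 + b23^2 = 1 (so R^-1 = ~R). Expanding the columns R e_j ~R gives tr M = 4a^2 - 1 and, from the antisymmetric part, M21 - M12 = -4a*b12, M13 - M31 = 4a*b13, M32 - M23 = -4a*b23.
Here tr M = -\frac{3129}{7225}, so a^2 = (1 + tr M)/4 = \frac{1024}{7225} and a = ±\frac{32}{85}. Taking a = \frac{32}{85}: M21 - M12 = -\frac{3072}{7225}, M13 - M31 = -\frac{1152}{1445}, M32 - M23 = -\frac{1536}{1445}, giving b12 = \frac{24}{85}, b13 = -\frac{9}{17}, b23 = \frac{12}{17}, i.e. R = \frac{32}{85} + \frac{24}{85} e_{1} e_{2} - \frac{9}{17} e_{1} e_{3} + \frac{12}{17} e_{2} e_{3}.
Its e_{2} e_{3} coefficient is already positive.
Answer: \frac{32}{85} + \frac{24}{85} e_{1} e_{2} - \frac{9}{17} e_{1} e_{3} + \frac{12}{17} e_{2} e_{3}. Why the constraint matters: R and -R act identically through the sandwich — M has trace -\frac{3129}{7225} either way — so only the sign condition on e_{2} e_{3} picks one of the two preimages.


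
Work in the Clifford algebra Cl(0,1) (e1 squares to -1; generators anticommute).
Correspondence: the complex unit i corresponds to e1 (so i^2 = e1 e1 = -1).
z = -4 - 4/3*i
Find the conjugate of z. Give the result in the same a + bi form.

In blades: z = -4 - 4/3*e1.
Conjugation here is Clifford conjugation: the scalar is fixed and the grade-1 and grade-2 blades all flip sign, giving -4 + 4/3*e1; translating back:
Answer: -4 + 4/3*i


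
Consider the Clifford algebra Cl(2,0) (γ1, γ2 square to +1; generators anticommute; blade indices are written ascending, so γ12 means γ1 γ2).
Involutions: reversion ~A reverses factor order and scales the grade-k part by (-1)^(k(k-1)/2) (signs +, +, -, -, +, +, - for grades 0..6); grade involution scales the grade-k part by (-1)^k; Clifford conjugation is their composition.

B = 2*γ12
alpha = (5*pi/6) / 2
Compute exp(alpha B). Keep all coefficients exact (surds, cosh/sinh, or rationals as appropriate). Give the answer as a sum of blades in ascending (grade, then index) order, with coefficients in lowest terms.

B^2 = (2)^2*(γ12)^2 = 4*(-1) = -4 (a basis 2-blade squares to minus the product of its generators' squares).
B^2 = -4 — a negative square means the series sums to a rotation: l = 2, alpha*l = 5*pi/6, so exp(alpha B) = cos(5*pi/6) + (sin(5*pi/6)/2)*B = -sqrt(3)/2 + (1/4)*B.
Answer: -sqrt(3)/2 + 1/2*γ12


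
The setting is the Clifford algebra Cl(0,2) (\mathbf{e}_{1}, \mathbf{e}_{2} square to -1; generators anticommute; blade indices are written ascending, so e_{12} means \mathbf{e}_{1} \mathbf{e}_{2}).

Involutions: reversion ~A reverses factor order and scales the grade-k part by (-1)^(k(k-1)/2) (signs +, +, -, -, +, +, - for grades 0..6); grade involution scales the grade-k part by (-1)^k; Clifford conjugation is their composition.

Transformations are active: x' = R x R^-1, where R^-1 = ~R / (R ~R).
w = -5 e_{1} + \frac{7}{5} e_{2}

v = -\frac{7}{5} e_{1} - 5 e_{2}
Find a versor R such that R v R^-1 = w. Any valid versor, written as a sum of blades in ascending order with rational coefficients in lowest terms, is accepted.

Construction: equal norms (both -\frac{674}{25}) license R = v + w = -\frac{32}{5} e_{1} - \frac{18}{5} e_{2} — nothing changes along that direction, while (v - w)/2 changes sign, so v maps onto w.
Answer: -\frac{32}{5} e_{1} - \frac{18}{5} e_{2}


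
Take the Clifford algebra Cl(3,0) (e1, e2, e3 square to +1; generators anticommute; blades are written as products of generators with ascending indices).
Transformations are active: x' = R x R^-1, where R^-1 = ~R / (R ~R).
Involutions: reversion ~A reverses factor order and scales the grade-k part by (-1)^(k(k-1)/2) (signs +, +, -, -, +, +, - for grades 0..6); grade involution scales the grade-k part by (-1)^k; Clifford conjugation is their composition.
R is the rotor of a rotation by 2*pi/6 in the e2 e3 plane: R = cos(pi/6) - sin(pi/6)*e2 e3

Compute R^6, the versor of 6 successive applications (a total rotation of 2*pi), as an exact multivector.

The rotor phase is half the rotation angle and phases add under composition, so 6 steps in the e2 e3 plane accumulate phase 6*(pi/6) = pi: R^6 = cos(pi) - sin(pi)*e2 e3.
cos(pi) = -1 and sin(pi) = 0, so R^6 = -1. The total rotation 2*pi is 1 full turn, so every vector returns to itself, yet the rotor is -1, on the OTHER sheet of the double cover (an odd number of 2*pi turns).
Answer: -1


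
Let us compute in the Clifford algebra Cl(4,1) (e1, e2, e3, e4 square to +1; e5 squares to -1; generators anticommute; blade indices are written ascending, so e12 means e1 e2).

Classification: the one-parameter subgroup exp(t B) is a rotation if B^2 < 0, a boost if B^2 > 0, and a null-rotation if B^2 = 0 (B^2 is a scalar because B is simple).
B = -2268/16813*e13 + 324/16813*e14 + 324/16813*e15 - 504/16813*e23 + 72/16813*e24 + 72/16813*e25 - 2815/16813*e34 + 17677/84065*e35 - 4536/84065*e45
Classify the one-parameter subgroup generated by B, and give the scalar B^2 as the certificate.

B^2 term by term: the squares give (-2268/16813)^2*(e13)^2 + (324/16813)^2*(e14)^2 + (324/16813)^2*(e15)^2 + (-504/16813)^2*(e23)^2 + (72/16813)^2*(e24)^2 + (72/16813)^2*(e25)^2 + (-2815/16813)^2*(e34)^2 + (17677/84065)^2*(e35)^2 + (-4536/84065)^2*(e45)^2 = 5143824/282676969*(-1) + 104976/282676969*(-1) + 104976/282676969*(+1) + 254016/282676969*(-1) + 5184/282676969*(-1) + 5184/282676969*(+1) + 7924225/282676969*(-1) + 312476329/7066924225*(+1) + 20575296/7066924225*(+1) = 0 (each basis 2-blade squares to minus the product of its generators' squares); cross terms between blades sharing an index anticommute and cancel; the commuting (index-disjoint) pairs give grade-4 terms 2*c*c'*(blade product), which cancel blade by blade — e1234: 326592/282676969 - 326592/282676969 = 0; e1235: 326592/282676969 - 326592/282676969 = 0; e1245: -46656/282676969 + 46656/282676969 = 0; e1345: 20575296/1413384845 - 11454696/1413384845 - 1824120/282676969 = 0; e2345: 4572288/1413384845 - 2545488/1413384845 - 405360/282676969 = 0 — confirming B is simple. So B^2 = 0.
Answer: null-rotation, certificate B^2 = 0. Because 0 is invariant under every versor sandwich, the classification follows from its sign alone.


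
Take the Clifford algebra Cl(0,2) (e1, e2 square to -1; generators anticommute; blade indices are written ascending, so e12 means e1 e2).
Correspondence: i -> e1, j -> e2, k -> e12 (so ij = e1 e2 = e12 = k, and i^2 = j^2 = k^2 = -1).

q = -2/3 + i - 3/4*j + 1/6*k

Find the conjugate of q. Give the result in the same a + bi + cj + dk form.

In blades: q = -2/3 + e1 - 3/4*e2 + 1/6*e12.
Conjugation here is Clifford conjugation: the scalar is fixed and the grade-1 and grade-2 blades all flip sign, giving -2/3 - e1 + 3/4*e2 - 1/6*e12; translating back:
Answer: -2/3 - i + 3/4*j - 1/6*k


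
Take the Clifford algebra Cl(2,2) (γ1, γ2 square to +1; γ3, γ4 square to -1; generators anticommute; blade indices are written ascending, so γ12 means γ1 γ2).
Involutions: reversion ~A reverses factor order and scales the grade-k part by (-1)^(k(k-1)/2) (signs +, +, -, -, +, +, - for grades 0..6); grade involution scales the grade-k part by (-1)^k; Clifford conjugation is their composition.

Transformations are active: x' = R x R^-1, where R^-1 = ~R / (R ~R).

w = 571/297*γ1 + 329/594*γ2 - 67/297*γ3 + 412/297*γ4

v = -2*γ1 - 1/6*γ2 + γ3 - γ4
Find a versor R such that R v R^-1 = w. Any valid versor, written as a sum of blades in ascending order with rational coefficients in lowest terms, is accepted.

Key observation: q(v) = q(w) = 73/36 (sandwiches preserve the norm), so R = v + w = -23/297*γ1 + 115/297*γ2 + 230/297*γ3 + 115/297*γ4 works whenever it is invertible — the component of v along it is kept and (v - w)/2 reverses, sending v to w.
Answer: -23/297*γ1 + 115/297*γ2 + 230/297*γ3 + 115/297*γ4


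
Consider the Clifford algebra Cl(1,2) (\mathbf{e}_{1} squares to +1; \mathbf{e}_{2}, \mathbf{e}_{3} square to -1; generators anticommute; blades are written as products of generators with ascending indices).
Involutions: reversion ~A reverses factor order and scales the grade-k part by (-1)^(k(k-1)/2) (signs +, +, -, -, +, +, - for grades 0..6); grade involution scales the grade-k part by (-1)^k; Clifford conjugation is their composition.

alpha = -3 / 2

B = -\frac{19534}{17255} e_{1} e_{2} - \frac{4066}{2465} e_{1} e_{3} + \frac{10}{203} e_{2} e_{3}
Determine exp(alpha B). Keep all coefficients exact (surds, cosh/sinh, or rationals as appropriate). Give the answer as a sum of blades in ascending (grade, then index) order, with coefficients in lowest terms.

B^2 term by term: the squares give (-\frac{19534}{17255})^2*(e_{1} e_{2})^2 + (-\frac{4066}{2465})^2*(e_{1} e_{3})^2 + (\frac{10}{203})^2*(e_{2} e_{3})^2 = \frac{381577156}{297735025}*(+1) + \frac{16532356}{6076225}*(+1) + \frac{100}{41209}*(-1) = 4 (each basis 2-blade squares to minus the product of its generators' squares); cross terms between blades sharing an index anticommute and cancel. So B^2 = 4.
B^2 = 4 — B^2 > 0, so the exponential closes hyperbolically: l = 2, alpha*l = -3, so exp(alpha B) = cosh(-3) + (sinh(-3)/2)*B = \cosh{\left(3 \right)} + (- \frac{\sinh{\left(3 \right)}}{2})*B.
Answer: \cosh{\left(3 \right)} + \frac{9767 \sinh{\left(3 \right)}}{17255} e_{1} e_{2} + \frac{2033 \sinh{\left(3 \right)}}{2465} e_{1} e_{3} - \frac{5 \sinh{\left(3 \right)}}{203} e_{2} e_{3}


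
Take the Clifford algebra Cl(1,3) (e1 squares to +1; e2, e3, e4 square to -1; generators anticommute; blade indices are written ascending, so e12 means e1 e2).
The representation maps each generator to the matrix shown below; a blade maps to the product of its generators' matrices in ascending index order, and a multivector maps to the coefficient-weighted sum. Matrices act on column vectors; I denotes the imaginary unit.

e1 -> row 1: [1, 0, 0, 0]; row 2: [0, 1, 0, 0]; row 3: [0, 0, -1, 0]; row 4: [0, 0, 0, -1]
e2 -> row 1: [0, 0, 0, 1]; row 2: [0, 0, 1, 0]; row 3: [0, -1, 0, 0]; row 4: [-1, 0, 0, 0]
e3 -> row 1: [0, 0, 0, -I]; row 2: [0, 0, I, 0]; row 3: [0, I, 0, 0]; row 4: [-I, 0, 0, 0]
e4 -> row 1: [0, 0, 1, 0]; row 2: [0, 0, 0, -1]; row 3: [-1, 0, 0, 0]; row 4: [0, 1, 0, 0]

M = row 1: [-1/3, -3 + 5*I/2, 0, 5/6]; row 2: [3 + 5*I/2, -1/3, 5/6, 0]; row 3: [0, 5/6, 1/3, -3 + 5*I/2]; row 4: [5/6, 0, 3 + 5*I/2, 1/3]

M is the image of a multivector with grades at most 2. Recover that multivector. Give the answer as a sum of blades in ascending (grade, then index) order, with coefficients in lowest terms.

Method: the blade images are trace-orthogonal — tr(rho(e_A) rho(e_B)^-1) = 4 if A = B and 0 otherwise — and rho(e_A)^-1 = (e_A)^2 * rho(e_A) with (e_A)^2 = +1 or -1, so the coefficient of e_A in the preimage is (e_A)^2 * tr(M rho(e_A))/4.
Nonzero projections over blades of grade <= 2: e1: (e1)^2 = +1, tr(M rho(e1)) = -4/3, coefficient -1/3; e12: (e12)^2 = +1, tr(M rho(e12)) = 10/3, coefficient 5/6; e24: (e24)^2 = -1, tr(M rho(e24)) = 12, coefficient -3; e34: (e34)^2 = -1, tr(M rho(e34)) = 10, coefficient -5/2. Every other blade of grade <= 2 projects to 0.
Answer: -1/3*e1 + 5/6*e12 - 3*e24 - 5/2*e34


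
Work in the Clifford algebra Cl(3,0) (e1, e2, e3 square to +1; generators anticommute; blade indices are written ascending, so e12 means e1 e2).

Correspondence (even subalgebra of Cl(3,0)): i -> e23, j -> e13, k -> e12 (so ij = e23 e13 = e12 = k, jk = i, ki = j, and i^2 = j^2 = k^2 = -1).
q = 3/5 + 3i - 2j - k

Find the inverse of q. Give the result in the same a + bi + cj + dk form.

In blades: q = 3/5 - e12 - 2*e13 + 3*e23.
With qbar = 3/5 + e12 + 2*e13 - 3*e23 (scalar fixed, mapped units negated), q qbar = 359/25 (the sum of squared coefficients), so q^-1 = qbar / (359/25) = 15/359 + 25/359*e12 + 50/359*e13 - 75/359*e23; translating back:
Answer: 15/359 - 75/359*i + 50/359*j + 25/359*k


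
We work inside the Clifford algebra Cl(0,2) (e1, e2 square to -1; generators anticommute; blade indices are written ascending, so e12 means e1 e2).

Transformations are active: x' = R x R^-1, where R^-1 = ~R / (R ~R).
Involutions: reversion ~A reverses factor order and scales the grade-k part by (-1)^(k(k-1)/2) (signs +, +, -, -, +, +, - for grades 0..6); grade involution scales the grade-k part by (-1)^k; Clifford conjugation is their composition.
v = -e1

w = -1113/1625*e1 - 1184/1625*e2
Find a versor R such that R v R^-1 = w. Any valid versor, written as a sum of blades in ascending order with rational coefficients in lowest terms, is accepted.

Take R = v + w = -2738/1625*e1 - 1184/1625*e2. Because q(v) = q(w) = -1, conjugation by R sends v exactly to w.
Answer: -2738/1625*e1 - 1184/1625*e2


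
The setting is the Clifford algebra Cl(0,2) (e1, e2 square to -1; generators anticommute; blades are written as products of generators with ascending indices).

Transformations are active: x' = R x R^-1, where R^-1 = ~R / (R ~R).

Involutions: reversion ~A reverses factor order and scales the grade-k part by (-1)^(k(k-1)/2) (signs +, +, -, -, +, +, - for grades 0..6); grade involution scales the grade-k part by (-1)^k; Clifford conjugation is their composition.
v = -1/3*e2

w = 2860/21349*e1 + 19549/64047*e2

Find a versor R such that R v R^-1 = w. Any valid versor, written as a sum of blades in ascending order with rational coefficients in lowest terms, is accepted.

Equal squares first: v^2 = w^2 = -1/9. Then v + w = 2860/21349*e1 - 600/21349*e2 is a versor taking v to w, provided it is invertible.
Answer: 2860/21349*e1 - 600/21349*e2


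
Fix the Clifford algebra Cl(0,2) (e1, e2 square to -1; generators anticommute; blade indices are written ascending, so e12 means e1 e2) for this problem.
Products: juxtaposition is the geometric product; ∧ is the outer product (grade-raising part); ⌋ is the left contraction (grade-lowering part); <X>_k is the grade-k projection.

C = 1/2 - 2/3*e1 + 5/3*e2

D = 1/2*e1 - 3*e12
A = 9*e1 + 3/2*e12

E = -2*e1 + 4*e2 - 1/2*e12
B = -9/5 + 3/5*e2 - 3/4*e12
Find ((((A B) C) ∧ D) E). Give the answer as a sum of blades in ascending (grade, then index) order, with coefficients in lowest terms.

step 1: 9/8 - 171/10*e1 + 27/4*e2 + 27/10*e12
step 2: -1767/80 - 69/5*e1 + 69/20*e2 - 453/20*e12
step 3: -1767/160*e1 + 5163/80*e12
step 4: 1629/160 - 5163/20*e1 - 43071/320*e2 - 1767/40*e12
Answer: 1629/160 - 5163/20*e1 - 43071/320*e2 - 1767/40*e12


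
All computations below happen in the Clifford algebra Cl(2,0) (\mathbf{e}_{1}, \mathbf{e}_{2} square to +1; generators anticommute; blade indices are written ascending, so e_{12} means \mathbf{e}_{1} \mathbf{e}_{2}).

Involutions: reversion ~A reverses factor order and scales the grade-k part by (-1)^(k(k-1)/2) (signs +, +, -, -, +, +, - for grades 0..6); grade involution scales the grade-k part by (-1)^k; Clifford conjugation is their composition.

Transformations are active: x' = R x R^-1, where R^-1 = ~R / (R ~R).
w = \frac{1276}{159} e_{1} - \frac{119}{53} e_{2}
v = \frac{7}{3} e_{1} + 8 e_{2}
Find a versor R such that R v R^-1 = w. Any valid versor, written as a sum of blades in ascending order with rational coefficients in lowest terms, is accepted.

Equal squares first: v^2 = w^2 = \frac{625}{9}. Then v + w = \frac{549}{53} e_{1} + \frac{305}{53} e_{2} is a versor taking v to w, provided it is invertible.
Answer: \frac{549}{53} e_{1} + \frac{305}{53} e_{2}


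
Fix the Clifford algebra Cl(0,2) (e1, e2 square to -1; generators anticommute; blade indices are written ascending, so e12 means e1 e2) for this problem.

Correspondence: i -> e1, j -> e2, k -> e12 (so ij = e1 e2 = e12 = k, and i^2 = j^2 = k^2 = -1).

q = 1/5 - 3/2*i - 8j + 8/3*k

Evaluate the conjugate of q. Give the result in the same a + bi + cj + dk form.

In blades: q = 1/5 - 3/2*e1 - 8*e2 + 8/3*e12.
Conjugation here is Clifford conjugation: the scalar is fixed and the grade-1 and grade-2 blades all flip sign, giving 1/5 + 3/2*e1 + 8*e2 - 8/3*e12; translating back:
Answer: 1/5 + 3/2*i + 8j - 8/3*k


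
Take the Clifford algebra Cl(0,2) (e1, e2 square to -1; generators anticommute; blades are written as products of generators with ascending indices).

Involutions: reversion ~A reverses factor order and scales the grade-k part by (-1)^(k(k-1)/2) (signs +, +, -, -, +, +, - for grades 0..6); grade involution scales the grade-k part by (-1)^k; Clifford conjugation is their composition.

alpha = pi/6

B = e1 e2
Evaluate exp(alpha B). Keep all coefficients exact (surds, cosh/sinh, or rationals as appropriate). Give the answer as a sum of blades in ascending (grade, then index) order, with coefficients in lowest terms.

B^2 = (1)^2*(e1 e2)^2 = 1*(-1) = -1 (a basis 2-blade squares to minus the product of its generators' squares).
B^2 = -1 — circular case — the even/odd split gives cos and sin: l = 1, alpha*l = pi/6, so exp(alpha B) = cos(pi/6) + (sin(pi/6)/1)*B = sqrt(3)/2 + (1/2)*B.
Answer: sqrt(3)/2 + 1/2*e1 e2


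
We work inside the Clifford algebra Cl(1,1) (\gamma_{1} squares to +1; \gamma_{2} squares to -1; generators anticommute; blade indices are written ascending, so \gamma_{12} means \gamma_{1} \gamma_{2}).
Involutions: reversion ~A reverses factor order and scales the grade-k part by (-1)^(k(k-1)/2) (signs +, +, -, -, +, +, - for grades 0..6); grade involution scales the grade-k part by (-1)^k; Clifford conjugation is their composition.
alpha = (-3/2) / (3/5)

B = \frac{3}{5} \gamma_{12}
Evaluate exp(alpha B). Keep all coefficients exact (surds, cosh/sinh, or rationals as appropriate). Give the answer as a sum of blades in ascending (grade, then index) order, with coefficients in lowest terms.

B^2 = (\frac{3}{5})^2*(\gamma_{12})^2 = \frac{9}{25}*(+1) = \frac{9}{25} (a basis 2-blade squares to minus the product of its generators' squares).
B^2 = \frac{9}{25} — B^2 > 0, so the exponential closes hyperbolically: l = \frac{3}{5}, alpha*l = - \frac{3}{2}, so exp(alpha B) = cosh(- \frac{3}{2}) + (sinh(- \frac{3}{2})/(\frac{3}{5}))*B = \cosh{\left(\frac{3}{2} \right)} + (- \frac{5 \sinh{\left(\frac{3}{2} \right)}}{3})*B.
Answer: \cosh{\left(\frac{3}{2} \right)} - \sinh{\left(\frac{3}{2} \right)} \gamma_{12}


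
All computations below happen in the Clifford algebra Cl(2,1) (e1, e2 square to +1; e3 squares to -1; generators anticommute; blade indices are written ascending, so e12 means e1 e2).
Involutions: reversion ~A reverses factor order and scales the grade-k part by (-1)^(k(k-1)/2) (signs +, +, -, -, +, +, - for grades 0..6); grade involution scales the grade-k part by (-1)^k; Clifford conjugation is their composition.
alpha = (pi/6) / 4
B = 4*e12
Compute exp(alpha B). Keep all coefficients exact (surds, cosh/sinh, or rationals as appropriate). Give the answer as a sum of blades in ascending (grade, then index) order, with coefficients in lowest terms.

B^2 = (4)^2*(e12)^2 = 16*(-1) = -16 (a basis 2-blade squares to minus the product of its generators' squares).
B^2 = -16 — a negative square means the series sums to a rotation: l = 4, alpha*l = pi/6, so exp(alpha B) = cos(pi/6) + (sin(pi/6)/4)*B = sqrt(3)/2 + (1/8)*B.
Answer: sqrt(3)/2 + 1/2*e12


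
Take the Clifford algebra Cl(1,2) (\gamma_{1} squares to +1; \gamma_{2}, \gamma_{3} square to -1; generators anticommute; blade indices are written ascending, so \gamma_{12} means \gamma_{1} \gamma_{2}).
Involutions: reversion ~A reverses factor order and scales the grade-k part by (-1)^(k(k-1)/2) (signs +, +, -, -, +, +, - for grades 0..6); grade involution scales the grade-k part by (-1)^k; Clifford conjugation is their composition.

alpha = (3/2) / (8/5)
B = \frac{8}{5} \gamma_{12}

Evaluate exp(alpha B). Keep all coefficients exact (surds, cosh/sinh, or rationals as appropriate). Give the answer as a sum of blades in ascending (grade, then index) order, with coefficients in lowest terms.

B^2 = (\frac{8}{5})^2*(\gamma_{12})^2 = \frac{64}{25}*(+1) = \frac{64}{25} (a basis 2-blade squares to minus the product of its generators' squares).
B^2 = \frac{64}{25} — hyperbolic case — the even/odd split gives cosh and sinh: l = \frac{8}{5}, alpha*l = \frac{3}{2}, so exp(alpha B) = cosh(\frac{3}{2}) + (sinh(\frac{3}{2})/(\frac{8}{5}))*B = \cosh{\left(\frac{3}{2} \right)} + (\frac{5 \sinh{\left(\frac{3}{2} \right)}}{8})*B.
Answer: \cosh{\left(\frac{3}{2} \right)} + \sinh{\left(\frac{3}{2} \right)} \gamma_{12}


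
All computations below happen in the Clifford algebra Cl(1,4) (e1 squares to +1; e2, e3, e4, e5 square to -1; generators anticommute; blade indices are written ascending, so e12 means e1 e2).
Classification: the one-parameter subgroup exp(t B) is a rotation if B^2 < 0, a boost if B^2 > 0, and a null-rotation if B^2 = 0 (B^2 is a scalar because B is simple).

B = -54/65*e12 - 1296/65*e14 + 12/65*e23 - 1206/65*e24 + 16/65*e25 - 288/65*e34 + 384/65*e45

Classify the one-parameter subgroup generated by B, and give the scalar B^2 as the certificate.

B^2 term by term: the squares give (-54/65)^2*(e12)^2 + (-1296/65)^2*(e14)^2 + (12/65)^2*(e23)^2 + (-1206/65)^2*(e24)^2 + (16/65)^2*(e25)^2 + (-288/65)^2*(e34)^2 + (384/65)^2*(e45)^2 = 2916/4225*(+1) + 1679616/4225*(+1) + 144/4225*(-1) + 1454436/4225*(-1) + 256/4225*(-1) + 82944/4225*(-1) + 147456/4225*(-1) = -16/25 (each basis 2-blade squares to minus the product of its generators' squares); cross terms between blades sharing an index anticommute and cancel; the commuting (index-disjoint) pairs give grade-4 terms 2*c*c'*(blade product), which cancel blade by blade — e1234: 31104/4225 - 31104/4225 = 0; e1245: -41472/4225 + 41472/4225 = 0; e2345: 9216/4225 - 9216/4225 = 0 — confirming B is simple. So B^2 = -16/25.
Answer: rotation, certificate B^2 = -16/25. Why this suffices: the scalar -16/25 survives any versor conjugation, so its sign alone determines the class however B is presented.


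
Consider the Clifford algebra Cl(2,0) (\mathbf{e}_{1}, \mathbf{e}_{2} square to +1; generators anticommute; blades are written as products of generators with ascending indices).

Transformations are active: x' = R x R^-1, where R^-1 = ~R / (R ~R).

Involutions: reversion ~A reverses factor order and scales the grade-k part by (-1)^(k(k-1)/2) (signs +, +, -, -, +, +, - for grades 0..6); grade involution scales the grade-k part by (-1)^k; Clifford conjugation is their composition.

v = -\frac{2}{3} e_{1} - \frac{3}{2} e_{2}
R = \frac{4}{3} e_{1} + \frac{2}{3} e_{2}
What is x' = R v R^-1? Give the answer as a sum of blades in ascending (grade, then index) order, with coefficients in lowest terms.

~R = \frac{4}{3} e_{1} + \frac{2}{3} e_{2}, and R ~R = \frac{20}{9}, so R^-1 = ~R / (\frac{20}{9}).
R v = -\frac{17}{9} - \frac{14}{9} e_{1} e_{2}
Answer: -\frac{8}{5} e_{1} + \frac{11}{30} e_{2}


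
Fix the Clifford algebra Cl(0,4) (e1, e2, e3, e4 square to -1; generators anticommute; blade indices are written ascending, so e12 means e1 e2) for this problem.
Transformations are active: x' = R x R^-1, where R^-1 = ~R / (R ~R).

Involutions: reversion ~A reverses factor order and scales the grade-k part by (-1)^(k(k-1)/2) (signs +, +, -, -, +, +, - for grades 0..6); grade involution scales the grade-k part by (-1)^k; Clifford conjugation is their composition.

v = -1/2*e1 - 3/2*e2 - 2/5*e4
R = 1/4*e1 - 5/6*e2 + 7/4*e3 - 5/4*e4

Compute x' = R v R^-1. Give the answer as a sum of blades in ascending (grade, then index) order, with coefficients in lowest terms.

~R = 1/4*e1 - 5/6*e2 + 7/4*e3 - 5/4*e4, and R ~R = -775/144, so R^-1 = ~R / (-775/144).
R v = -13/8 - 19/24*e12 + 7/8*e13 - 29/40*e14 + 21/8*e23 - 37/24*e24 - 7/10*e34
Answer: 1009/1550*e1 + 309/310*e2 + 819/775*e3 - 11/31*e4


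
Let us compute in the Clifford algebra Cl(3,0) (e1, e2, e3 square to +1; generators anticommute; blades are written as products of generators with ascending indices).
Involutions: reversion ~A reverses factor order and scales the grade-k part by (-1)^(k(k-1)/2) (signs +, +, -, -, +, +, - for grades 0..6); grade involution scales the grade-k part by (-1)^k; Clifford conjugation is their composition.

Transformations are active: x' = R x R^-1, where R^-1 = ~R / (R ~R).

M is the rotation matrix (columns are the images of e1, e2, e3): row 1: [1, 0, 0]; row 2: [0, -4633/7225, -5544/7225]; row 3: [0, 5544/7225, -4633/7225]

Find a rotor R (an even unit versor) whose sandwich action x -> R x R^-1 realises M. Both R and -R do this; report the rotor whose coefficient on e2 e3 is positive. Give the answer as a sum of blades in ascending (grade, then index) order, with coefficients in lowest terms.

Method: write R = a + b12*e1 e2 + b13*e1 e3 + b23*e2 e3 with a^2 + b12^2 + b13^2 + b23^2 = 1 (so R^-1 = ~R). Expanding the columns R e_j ~R gives tr M = 4a^2 - 1 and, from the antisymmetric part, M21 - M12 = -4a*b12, M13 - M31 = 4a*b13, M32 - M23 = -4a*b23.
Here tr M = -2041/7225, so a^2 = (1 + tr M)/4 = 1296/7225 and a = ±36/85. Taking a = 36/85: M21 - M12 = 0, M13 - M31 = 0, M32 - M23 = 11088/7225, giving b12 = 0, b13 = 0, b23 = -77/85, i.e. R = 36/85 - 77/85*e2 e3.
Its e2 e3 coefficient is negative, so report the other preimage -R.
Answer: -36/85 + 77/85*e2 e3. Note: both R and -R realise this M (trace -2041/7225); the covering map identifies them, and the e2 e3-coefficient sign is the tie-breaker.


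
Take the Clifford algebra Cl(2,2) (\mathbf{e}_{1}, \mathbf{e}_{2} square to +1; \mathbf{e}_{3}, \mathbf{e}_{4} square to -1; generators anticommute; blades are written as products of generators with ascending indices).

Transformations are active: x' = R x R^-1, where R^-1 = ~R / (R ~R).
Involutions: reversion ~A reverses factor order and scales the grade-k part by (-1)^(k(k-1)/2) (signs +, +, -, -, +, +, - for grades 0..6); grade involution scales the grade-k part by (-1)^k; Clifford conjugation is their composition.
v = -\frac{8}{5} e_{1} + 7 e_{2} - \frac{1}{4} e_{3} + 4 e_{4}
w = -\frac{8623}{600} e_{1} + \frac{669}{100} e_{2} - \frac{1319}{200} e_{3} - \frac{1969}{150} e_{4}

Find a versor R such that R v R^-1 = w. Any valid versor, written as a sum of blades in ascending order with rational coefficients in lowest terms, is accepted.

Since q(v) = q(w) = \frac{14199}{400}, the sum R = v + w = -\frac{9583}{600} e_{1} + \frac{1369}{100} e_{2} - \frac{1369}{200} e_{3} - \frac{1369}{150} e_{4} does the job whenever invertible.
Answer: -\frac{9583}{600} e_{1} + \frac{1369}{100} e_{2} - \frac{1369}{200} e_{3} - \frac{1369}{150} e_{4}


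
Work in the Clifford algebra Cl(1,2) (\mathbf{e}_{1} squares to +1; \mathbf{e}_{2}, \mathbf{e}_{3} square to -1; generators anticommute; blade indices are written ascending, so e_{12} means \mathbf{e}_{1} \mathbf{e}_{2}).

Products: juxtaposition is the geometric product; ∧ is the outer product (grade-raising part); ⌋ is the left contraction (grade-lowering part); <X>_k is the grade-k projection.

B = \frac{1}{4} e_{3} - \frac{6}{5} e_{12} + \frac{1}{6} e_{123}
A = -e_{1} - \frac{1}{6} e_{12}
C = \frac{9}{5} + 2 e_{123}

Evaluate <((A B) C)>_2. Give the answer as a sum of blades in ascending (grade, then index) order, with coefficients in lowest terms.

step 1: \frac{1}{5} + \frac{6}{5} e_{2} - \frac{1}{36} e_{3} - \frac{1}{4} e_{13} - \frac{1}{6} e_{23} - \frac{1}{24} e_{123}
step 2: \frac{133}{300} + \frac{1}{3} e_{1} + \frac{133}{50} e_{2} - \frac{1}{20} e_{3} + \frac{1}{18} e_{12} + \frac{39}{20} e_{13} - \frac{3}{10} e_{23} + \frac{13}{40} e_{123}
step 3: \frac{1}{18} e_{12} + \frac{39}{20} e_{13} - \frac{3}{10} e_{23}
Answer: \frac{1}{18} e_{12} + \frac{39}{20} e_{13} - \frac{3}{10} e_{23}


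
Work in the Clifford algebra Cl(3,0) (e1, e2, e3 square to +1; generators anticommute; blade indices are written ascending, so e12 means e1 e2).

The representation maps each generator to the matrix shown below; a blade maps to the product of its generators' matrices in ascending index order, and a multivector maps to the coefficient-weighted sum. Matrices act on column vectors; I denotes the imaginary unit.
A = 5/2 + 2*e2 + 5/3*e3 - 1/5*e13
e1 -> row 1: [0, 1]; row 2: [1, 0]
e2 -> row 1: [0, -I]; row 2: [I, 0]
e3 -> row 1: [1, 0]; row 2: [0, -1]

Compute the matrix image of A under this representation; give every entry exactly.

Bivector images (products of the table entries): rho(e13) = rho(e1)rho(e3) = row 1: [0, -1]; row 2: [1, 0].
M = (5/2)*1 + (2)*rho(e2) + (5/3)*rho(e3) + (-1/5)*rho(e13), summed entrywise (1 is the identity matrix):
Answer: row 1: [25/6, 1/5 - 2*I]; row 2: [-1/5 + 2*I, 5/6]


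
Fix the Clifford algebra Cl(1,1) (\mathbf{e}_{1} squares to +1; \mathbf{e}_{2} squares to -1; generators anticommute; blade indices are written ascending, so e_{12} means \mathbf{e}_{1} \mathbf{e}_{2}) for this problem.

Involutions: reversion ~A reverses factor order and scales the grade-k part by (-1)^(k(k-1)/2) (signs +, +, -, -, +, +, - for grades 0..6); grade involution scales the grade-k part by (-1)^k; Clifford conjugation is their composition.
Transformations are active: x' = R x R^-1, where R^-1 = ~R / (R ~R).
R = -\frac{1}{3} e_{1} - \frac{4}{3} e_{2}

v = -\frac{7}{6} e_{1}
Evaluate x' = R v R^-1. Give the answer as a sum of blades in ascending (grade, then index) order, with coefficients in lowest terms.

~R = -\frac{1}{3} e_{1} - \frac{4}{3} e_{2}, and R ~R = -\frac{5}{3}, so R^-1 = ~R / (-\frac{5}{3}).
R v = \frac{7}{18} - \frac{14}{9} e_{12}
Answer: \frac{119}{90} e_{1} + \frac{28}{45} e_{2}


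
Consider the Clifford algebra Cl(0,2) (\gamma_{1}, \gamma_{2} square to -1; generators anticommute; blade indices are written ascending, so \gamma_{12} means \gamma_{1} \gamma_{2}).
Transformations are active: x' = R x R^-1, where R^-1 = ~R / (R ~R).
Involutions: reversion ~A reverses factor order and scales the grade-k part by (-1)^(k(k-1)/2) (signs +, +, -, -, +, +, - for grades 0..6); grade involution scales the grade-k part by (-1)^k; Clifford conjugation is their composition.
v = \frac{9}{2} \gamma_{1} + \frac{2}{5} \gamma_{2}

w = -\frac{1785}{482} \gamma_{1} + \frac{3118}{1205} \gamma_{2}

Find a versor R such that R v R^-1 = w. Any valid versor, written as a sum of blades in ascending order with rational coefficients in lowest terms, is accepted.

Reasoning: v^2 = w^2 = -\frac{2041}{100} since conjugation preserves the quadratic form; R = v + w = \frac{192}{241} \gamma_{1} + \frac{720}{241} \gamma_{2} is then valid when invertible, keeping its own part and reversing (v - w)/2.
Answer: \frac{192}{241} \gamma_{1} + \frac{720}{241} \gamma_{2}


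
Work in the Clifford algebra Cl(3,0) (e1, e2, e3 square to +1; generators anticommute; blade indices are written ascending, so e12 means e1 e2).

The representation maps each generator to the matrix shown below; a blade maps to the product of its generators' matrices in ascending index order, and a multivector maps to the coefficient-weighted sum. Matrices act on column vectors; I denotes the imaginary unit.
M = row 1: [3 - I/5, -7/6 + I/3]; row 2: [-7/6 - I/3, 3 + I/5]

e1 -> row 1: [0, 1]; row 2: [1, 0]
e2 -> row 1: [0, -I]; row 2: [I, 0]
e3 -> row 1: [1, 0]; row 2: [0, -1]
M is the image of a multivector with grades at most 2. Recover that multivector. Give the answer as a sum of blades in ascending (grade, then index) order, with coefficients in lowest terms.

Method: 1, rho(e1), rho(e2), rho(e3) form a trace-orthogonal basis of the 2x2 complex matrices (tr(X Y) = 2 if X = Y, else 0), so M = m0*1 + m1*rho(e1) + m2*rho(e2) + m3*rho(e3) with m0 = tr(M)/2 = 3, m1 = tr(M rho(e1))/2 = -7/6, m2 = tr(M rho(e2))/2 = -1/3, m3 = tr(M rho(e3))/2 = -I/5.
Multiplying table entries, the bivector images are rho(e12) = I*rho(e3), rho(e13) = -I*rho(e2), rho(e23) = I*rho(e1); with real blade coefficients the real parts of m0..m3 are the coefficients of 1, e1, e2, e3 and the imaginary parts give the bivectors (e23: Im m1, e13: -Im m2, e12: Im m3).
Answer: 3 - 7/6*e1 - 1/3*e2 - 1/5*e12


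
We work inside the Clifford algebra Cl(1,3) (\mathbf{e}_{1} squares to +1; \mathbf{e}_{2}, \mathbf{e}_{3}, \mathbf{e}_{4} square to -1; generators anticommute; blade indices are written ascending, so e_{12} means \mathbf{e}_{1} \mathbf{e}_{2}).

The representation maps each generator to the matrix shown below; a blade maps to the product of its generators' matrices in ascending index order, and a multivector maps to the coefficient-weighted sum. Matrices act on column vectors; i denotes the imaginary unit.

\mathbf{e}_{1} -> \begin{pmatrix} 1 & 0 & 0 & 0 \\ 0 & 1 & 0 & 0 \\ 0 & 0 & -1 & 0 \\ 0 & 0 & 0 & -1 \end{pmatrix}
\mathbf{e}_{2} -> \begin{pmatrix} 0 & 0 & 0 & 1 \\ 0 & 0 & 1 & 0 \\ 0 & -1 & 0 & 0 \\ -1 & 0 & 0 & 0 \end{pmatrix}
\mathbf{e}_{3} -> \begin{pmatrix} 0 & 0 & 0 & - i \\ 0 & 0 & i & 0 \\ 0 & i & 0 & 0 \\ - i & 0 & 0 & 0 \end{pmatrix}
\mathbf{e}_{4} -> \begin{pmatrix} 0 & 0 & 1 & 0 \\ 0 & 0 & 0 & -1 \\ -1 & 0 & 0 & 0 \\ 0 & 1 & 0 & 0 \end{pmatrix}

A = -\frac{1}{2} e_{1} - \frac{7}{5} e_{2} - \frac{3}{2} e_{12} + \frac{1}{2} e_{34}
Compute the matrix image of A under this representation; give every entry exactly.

Bivector images (products of the table entries): rho(e_{12}) = rho(\mathbf{e}_{1})rho(\mathbf{e}_{2}) = \begin{pmatrix} 0 & 0 & 0 & 1 \\ 0 & 0 & 1 & 0 \\ 0 & 1 & 0 & 0 \\ 1 & 0 & 0 & 0 \end{pmatrix}; rho(e_{34}) = rho(\mathbf{e}_{3})rho(\mathbf{e}_{4}) = \begin{pmatrix} 0 & - i & 0 & 0 \\ - i & 0 & 0 & 0 \\ 0 & 0 & 0 & - i \\ 0 & 0 & - i & 0 \end{pmatrix}.
M = (-\frac{1}{2})*rho(e_{1}) + (-\frac{7}{5})*rho(e_{2}) + (-\frac{3}{2})*rho(e_{12}) + (\frac{1}{2})*rho(e_{34}), summed entrywise:
Answer: \begin{pmatrix} - \frac{1}{2} & - \frac{i}{2} & 0 & - \frac{29}{10} \\ - \frac{i}{2} & - \frac{1}{2} & - \frac{29}{10} & 0 \\ 0 & - \frac{1}{10} & \frac{1}{2} & - \frac{i}{2} \\ - \frac{1}{10} & 0 & - \frac{i}{2} & \frac{1}{2} \end{pmatrix}


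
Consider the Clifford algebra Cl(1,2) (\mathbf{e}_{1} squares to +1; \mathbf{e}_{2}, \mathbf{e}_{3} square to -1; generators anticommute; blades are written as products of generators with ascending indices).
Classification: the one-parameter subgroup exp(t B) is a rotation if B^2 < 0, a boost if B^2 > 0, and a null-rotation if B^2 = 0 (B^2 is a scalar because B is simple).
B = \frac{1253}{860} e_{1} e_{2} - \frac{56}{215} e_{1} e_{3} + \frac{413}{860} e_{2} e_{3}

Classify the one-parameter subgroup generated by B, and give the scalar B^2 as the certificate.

B^2 term by term: the squares give (\frac{1253}{860})^2*(e_{1} e_{2})^2 + (-\frac{56}{215})^2*(e_{1} e_{3})^2 + (\frac{413}{860})^2*(e_{2} e_{3})^2 = \frac{1570009}{739600}*(+1) + \frac{3136}{46225}*(+1) + \frac{170569}{739600}*(-1) = \frac{49}{25} (each basis 2-blade squares to minus the product of its generators' squares); cross terms between blades sharing an index anticommute and cancel. So B^2 = \frac{49}{25}.
Answer: boost, certificate B^2 = \frac{49}{25}. B^2 = \frac{49}{25} is basis-independent, so its sign is the whole story.


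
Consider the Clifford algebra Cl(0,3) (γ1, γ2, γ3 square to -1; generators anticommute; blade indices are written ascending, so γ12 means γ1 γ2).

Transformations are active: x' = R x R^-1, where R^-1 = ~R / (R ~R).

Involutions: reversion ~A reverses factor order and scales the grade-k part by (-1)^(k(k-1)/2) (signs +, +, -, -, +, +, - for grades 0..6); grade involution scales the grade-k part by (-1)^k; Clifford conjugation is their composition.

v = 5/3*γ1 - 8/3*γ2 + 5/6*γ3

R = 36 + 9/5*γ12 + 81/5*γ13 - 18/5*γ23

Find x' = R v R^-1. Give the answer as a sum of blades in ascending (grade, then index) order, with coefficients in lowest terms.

~R = 36 - 9/5*γ12 - 81/5*γ13 + 18/5*γ23, and R ~R = 39366/25, so R^-1 = ~R / (39366/25).
R v = 513/10*γ1 - 90*γ2 + 333/5*γ3 + 387/10*γ123
Answer: 122/243*γ1 - 1091/486*γ2 + 559/243*γ3


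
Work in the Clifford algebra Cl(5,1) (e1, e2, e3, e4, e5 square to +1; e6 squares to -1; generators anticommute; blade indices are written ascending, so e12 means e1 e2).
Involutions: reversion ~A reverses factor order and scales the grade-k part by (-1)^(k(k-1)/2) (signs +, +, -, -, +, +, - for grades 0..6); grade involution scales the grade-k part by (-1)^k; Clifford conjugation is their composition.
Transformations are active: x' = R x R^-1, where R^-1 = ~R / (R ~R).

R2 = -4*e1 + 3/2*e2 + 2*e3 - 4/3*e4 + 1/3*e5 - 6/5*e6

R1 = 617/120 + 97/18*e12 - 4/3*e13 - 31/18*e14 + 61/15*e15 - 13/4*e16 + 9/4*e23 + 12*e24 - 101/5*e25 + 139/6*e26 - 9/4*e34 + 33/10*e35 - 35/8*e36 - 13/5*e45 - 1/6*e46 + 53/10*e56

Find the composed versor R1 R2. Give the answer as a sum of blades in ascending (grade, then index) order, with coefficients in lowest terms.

Distribute over the terms of R2 (each basis-blade product reordered to ascending indices, repeated generators contracted through their squares):
R1 (-4*e1) = -617/30*e1 + 194/9*e2 - 16/3*e3 - 62/9*e4 + 244/15*e5 - 13*e6 - 9*e123 - 48*e124 + 404/5*e125 - 278/3*e126 + 9*e134 - 66/5*e135 + 35/2*e136 + 52/5*e145 + 2/3*e146 - 106/5*e156
R1 (3/2*e2) = 97/12*e1 + 617/80*e2 - 27/8*e3 - 18*e4 + 303/10*e5 - 139/4*e6 + 2*e123 + 31/12*e124 - 61/10*e125 + 39/8*e126 - 27/8*e234 + 99/20*e235 - 105/16*e236 - 39/10*e245 - 1/4*e246 + 159/20*e256
R1 (2*e3) = -8/3*e1 + 9/2*e2 + 617/60*e3 + 9/2*e4 - 33/5*e5 + 35/4*e6 + 97/9*e123 + 31/9*e134 - 122/15*e135 + 13/2*e136 - 24*e234 + 202/5*e235 - 139/3*e236 - 26/5*e345 - 1/3*e346 + 53/5*e356
R1 (-4/3*e4) = 62/27*e1 - 16*e2 + 3*e3 - 617/90*e4 - 52/15*e5 - 2/9*e6 - 194/27*e124 + 16/9*e134 + 244/45*e145 - 13/3*e146 - 3*e234 - 404/15*e245 + 278/9*e246 + 22/5*e345 - 35/6*e346 - 106/15*e456
R1 (1/3*e5) = 61/45*e1 - 101/15*e2 + 11/10*e3 - 13/15*e4 + 617/360*e5 - 53/30*e6 + 97/54*e125 - 4/9*e135 - 31/54*e145 + 13/12*e156 + 3/4*e235 + 4*e245 - 139/18*e256 - 3/4*e345 + 35/24*e356 + 1/18*e456
R1 (-6/5*e6) = -39/10*e1 + 139/5*e2 - 21/4*e3 - 1/5*e4 + 159/25*e5 - 617/100*e6 - 97/15*e126 + 8/5*e136 + 31/15*e146 - 122/25*e156 - 27/10*e236 - 72/5*e246 + 606/25*e256 + 27/10*e346 - 99/25*e356 + 78/25*e456
Summing the partial products and collecting blades:
Answer: -1663/108*e1 + 27961/720*e2 + 17/40*e3 - 1274/45*e4 + 80233/1800*e5 - 42443/900*e6 + 34/9*e123 - 5681/108*e124 + 10327/135*e125 - 11311/120*e126 + 128/9*e134 - 196/9*e135 + 128/5*e136 + 4117/270*e145 - 8/5*e146 - 7499/300*e156 - 243/8*e234 + 461/10*e235 - 13343/240*e236 - 161/6*e245 + 2923/180*e246 + 22021/900*e256 - 31/20*e345 - 52/15*e346 + 4859/600*e356 - 1751/450*e456


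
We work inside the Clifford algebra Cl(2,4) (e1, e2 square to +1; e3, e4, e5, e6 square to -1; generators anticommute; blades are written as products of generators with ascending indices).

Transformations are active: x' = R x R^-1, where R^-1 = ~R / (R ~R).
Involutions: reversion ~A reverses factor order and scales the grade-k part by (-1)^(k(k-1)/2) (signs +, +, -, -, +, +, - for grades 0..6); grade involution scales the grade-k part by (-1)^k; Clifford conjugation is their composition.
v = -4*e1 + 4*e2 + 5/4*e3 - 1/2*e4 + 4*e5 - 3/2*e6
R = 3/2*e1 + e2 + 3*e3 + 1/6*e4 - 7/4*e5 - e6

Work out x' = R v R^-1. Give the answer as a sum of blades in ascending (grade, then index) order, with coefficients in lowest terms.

~R = 3/2*e1 + e2 + 3*e3 + 1/6*e4 - 7/4*e5 - e6, and R ~R = -1417/144, so R^-1 = ~R / (-1417/144).
R v = -1/6 + 10*e1 e2 + 111/8*e1 e3 - 1/12*e1 e4 - e1 e5 - 25/4*e1 e6 - 43/4*e2 e3 - 7/6*e2 e4 + 11*e2 e5 + 5/2*e2 e6 - 41/24*e3 e4 + 227/16*e3 e5 - 13/4*e3 e6 - 5/24*e4 e5 - 3/4*e4 e6 + 53/8*e5 e6
Answer: 5740/1417*e1 - 5620/1417*e2 - 6509/5668*e3 + 1433/2834*e4 - 5752/1417*e5 + 4155/2834*e6
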